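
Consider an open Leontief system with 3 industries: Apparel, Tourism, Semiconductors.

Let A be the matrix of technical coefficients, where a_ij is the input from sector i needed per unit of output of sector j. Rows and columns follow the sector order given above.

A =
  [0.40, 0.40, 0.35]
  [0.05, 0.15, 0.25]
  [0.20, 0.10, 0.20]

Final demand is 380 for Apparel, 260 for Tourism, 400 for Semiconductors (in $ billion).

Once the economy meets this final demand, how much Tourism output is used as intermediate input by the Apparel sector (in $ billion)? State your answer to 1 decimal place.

I − A =
  [   0.60    -0.40    -0.35]
  [  -0.05     0.85    -0.25]
  [  -0.20    -0.10     0.80]
Cofactors of I−A, C_ij = (−1)^(i+j)·(minor ij) (rows/columns in the sector order above):
  C_11 = (0.85)(0.80) − (-0.25)(-0.10) = 0.6550
  C_12 = −[(-0.05)(0.80) − (-0.25)(-0.20)] = 0.0900
  C_13 = (-0.05)(-0.10) − (0.85)(-0.20) = 0.1750
  C_21 = −[(-0.40)(0.80) − (-0.35)(-0.10)] = 0.3550
  C_22 = (0.60)(0.80) − (-0.35)(-0.20) = 0.4100
  C_23 = −[(0.60)(-0.10) − (-0.40)(-0.20)] = 0.1400
  C_31 = (-0.40)(-0.25) − (-0.35)(0.85) = 0.3975
  C_32 = −[(0.60)(-0.25) − (-0.35)(-0.05)] = 0.1675
  C_33 = (0.60)(0.85) − (-0.40)(-0.05) = 0.4900
det(I−A) = Σ_j (I−A)_1j·C_1j = (0.60)(0.6550) + (-0.40)(0.0900) + (-0.35)(0.1750) = 0.29575
adj(I−A) = Cᵀ =
  [ 0.6550   0.3550   0.3975]
  [ 0.0900   0.4100   0.1675]
  [ 0.1750   0.1400   0.4900]
(I − A)⁻¹ = adj(I−A) / det(I−A) ≈
  [   2.2147     1.2003     1.3440]
  [   0.3043     1.3863     0.5664]
  [   0.5917     0.4734     1.6568]
First solve x = (I − A)⁻¹ d = adj(I−A)·d / det(I−A); in particular x_A = (0.6550·380 + 0.3550·260 + 0.3975·400) / 0.29575 = 500.20 / 0.29575 ≈ 1691.293.
Intermediate flow from T to A: z_TA = a_TA · x_A = 0.05 × 500.20 / 0.29575 = 25.01 / 0.29575 ≈ 84.6.

z_TA = 84.6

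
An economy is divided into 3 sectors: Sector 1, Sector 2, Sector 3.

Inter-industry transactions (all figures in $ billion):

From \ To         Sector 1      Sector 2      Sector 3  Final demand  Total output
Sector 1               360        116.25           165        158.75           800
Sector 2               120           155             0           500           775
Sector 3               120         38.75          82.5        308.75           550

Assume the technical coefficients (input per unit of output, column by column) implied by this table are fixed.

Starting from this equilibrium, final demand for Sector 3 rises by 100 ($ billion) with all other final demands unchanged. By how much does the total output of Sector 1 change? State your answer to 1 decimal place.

Δx_1 = 75.8

Technical coefficients a_ij = z_ij / X_j:
  a_11 = 360/800 = 0.45, a_21 = 120/800 = 0.15, a_31 = 120/800 = 0.15
  a_12 = 116.25/775 = 0.15, a_22 = 155/775 = 0.20, a_32 = 38.75/775 = 0.05
  a_13 = 165/550 = 0.30, a_23 = 0/550 = 0.00, a_33 = 82.5/550 = 0.15
I − A =
  [   0.55    -0.15    -0.30]
  [  -0.15     0.80     0.00]
  [  -0.15    -0.05     0.85]
Cofactors of I−A, C_ij = (−1)^(i+j)·(minor ij) (rows/columns in the sector order above):
  C_11 = (0.80)(0.85) − (0.00)(-0.05) = 0.6800
  C_12 = −[(-0.15)(0.85) − (0.00)(-0.15)] = 0.1275
  C_13 = (-0.15)(-0.05) − (0.80)(-0.15) = 0.1275
  C_21 = −[(-0.15)(0.85) − (-0.30)(-0.05)] = 0.1425
  C_22 = (0.55)(0.85) − (-0.30)(-0.15) = 0.4225
  C_23 = −[(0.55)(-0.05) − (-0.15)(-0.15)] = 0.0500
  C_31 = (-0.15)(0.00) − (-0.30)(0.80) = 0.2400
  C_32 = −[(0.55)(0.00) − (-0.30)(-0.15)] = 0.0450
  C_33 = (0.55)(0.80) − (-0.15)(-0.15) = 0.4175
det(I−A) = Σ_j (I−A)_1j·C_1j = (0.55)(0.6800) + (-0.15)(0.1275) + (-0.30)(0.1275) = 0.316625
adj(I−A) = Cᵀ =
  [ 0.6800   0.1425   0.2400]
  [ 0.1275   0.4225   0.0450]
  [ 0.1275   0.0500   0.4175]
(I − A)⁻¹ = adj(I−A) / det(I−A) ≈
  [   2.1477     0.4501     0.7580]
  [   0.4027     1.3344     0.1421]
  [   0.4027     0.1579     1.3186]
Δx = (I − A)⁻¹ Δd with Δd having +100 in the Sector 3 component and 0 elsewhere.
So Δx_1 = L_13 · (+100), where L_13 = adj(I−A)_13 / det(I−A) = 0.2400 / 0.316625.
Δx_1 = 0.2400 × (+100) / 0.316625 = 24.00 / 0.316625 ≈ 75.8.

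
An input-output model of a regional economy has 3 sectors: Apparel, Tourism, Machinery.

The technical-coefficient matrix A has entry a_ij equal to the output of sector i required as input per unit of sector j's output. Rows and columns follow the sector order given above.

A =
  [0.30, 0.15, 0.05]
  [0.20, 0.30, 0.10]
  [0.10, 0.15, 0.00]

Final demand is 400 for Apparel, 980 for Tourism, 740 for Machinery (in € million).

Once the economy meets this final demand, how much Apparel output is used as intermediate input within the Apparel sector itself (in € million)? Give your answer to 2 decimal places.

z_AA = 315.14

I − A =
  [   0.70    -0.15    -0.05]
  [  -0.20     0.70    -0.10]
  [  -0.10    -0.15     1.00]
Cofactors of I−A, C_ij = (−1)^(i+j)·(minor ij) (rows/columns in the sector order above):
  C_11 = (0.70)(1.00) − (-0.10)(-0.15) = 0.6850
  C_12 = −[(-0.20)(1.00) − (-0.10)(-0.10)] = 0.2100
  C_13 = (-0.20)(-0.15) − (0.70)(-0.10) = 0.1000
  C_21 = −[(-0.15)(1.00) − (-0.05)(-0.15)] = 0.1575
  C_22 = (0.70)(1.00) − (-0.05)(-0.10) = 0.6950
  C_23 = −[(0.70)(-0.15) − (-0.15)(-0.10)] = 0.1200
  C_31 = (-0.15)(-0.10) − (-0.05)(0.70) = 0.0500
  C_32 = −[(0.70)(-0.10) − (-0.05)(-0.20)] = 0.0800
  C_33 = (0.70)(0.70) − (-0.15)(-0.20) = 0.4600
det(I−A) = Σ_j (I−A)_1j·C_1j = (0.70)(0.6850) + (-0.15)(0.2100) + (-0.05)(0.1000) = 0.4430
adj(I−A) = Cᵀ =
  [ 0.6850   0.1575   0.0500]
  [ 0.2100   0.6950   0.0800]
  [ 0.1000   0.1200   0.4600]
(I − A)⁻¹ = adj(I−A) / det(I−A) ≈
  [   1.5463     0.3555     0.1129]
  [   0.4740     1.5688     0.1806]
  [   0.2257     0.2709     1.0384]
First solve x = (I − A)⁻¹ d = adj(I−A)·d / det(I−A); in particular x_A = (0.6850·400 + 0.1575·980 + 0.0500·740) / 0.4430 = 465.35 / 0.4430 ≈ 1050.4515.
Intermediate flow from A to A: z_AA = a_AA · x_A = 0.30 × 465.35 / 0.4430 = 139.605 / 0.4430 ≈ 315.14.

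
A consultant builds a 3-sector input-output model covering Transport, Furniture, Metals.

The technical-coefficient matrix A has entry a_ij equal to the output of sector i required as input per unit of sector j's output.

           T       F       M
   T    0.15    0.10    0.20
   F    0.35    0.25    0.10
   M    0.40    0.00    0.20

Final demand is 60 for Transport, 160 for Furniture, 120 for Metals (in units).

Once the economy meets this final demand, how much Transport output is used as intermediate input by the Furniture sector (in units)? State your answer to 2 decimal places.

z_TF = 32.01

I − A =
  [   0.85    -0.10    -0.20]
  [  -0.35     0.75    -0.10]
  [  -0.40     0.00     0.80]
Cofactors of I−A, C_ij = (−1)^(i+j)·(minor ij) (rows/columns in the sector order above):
  C_11 = (0.75)(0.80) − (-0.10)(0.00) = 0.6000
  C_12 = −[(-0.35)(0.80) − (-0.10)(-0.40)] = 0.3200
  C_13 = (-0.35)(0.00) − (0.75)(-0.40) = 0.3000
  C_21 = −[(-0.10)(0.80) − (-0.20)(0.00)] = 0.0800
  C_22 = (0.85)(0.80) − (-0.20)(-0.40) = 0.6000
  C_23 = −[(0.85)(0.00) − (-0.10)(-0.40)] = 0.0400
  C_31 = (-0.10)(-0.10) − (-0.20)(0.75) = 0.1600
  C_32 = −[(0.85)(-0.10) − (-0.20)(-0.35)] = 0.1550
  C_33 = (0.85)(0.75) − (-0.10)(-0.35) = 0.6025
det(I−A) = Σ_j (I−A)_1j·C_1j = (0.85)(0.6000) + (-0.10)(0.3200) + (-0.20)(0.3000) = 0.4180
adj(I−A) = Cᵀ =
  [ 0.6000   0.0800   0.1600]
  [ 0.3200   0.6000   0.1550]
  [ 0.3000   0.0400   0.6025]
(I − A)⁻¹ = adj(I−A) / det(I−A) ≈
  [   1.4354     0.1914     0.3828]
  [   0.7656     1.4354     0.3708]
  [   0.7177     0.0957     1.4414]
First solve x = (I − A)⁻¹ d = adj(I−A)·d / det(I−A); in particular x_F = (0.3200·60 + 0.6000·160 + 0.1550·120) / 0.4180 = 133.80 / 0.4180 ≈ 320.0957.
Intermediate flow from T to F: z_TF = a_TF · x_F = 0.10 × 133.80 / 0.4180 = 13.38 / 0.4180 ≈ 32.01.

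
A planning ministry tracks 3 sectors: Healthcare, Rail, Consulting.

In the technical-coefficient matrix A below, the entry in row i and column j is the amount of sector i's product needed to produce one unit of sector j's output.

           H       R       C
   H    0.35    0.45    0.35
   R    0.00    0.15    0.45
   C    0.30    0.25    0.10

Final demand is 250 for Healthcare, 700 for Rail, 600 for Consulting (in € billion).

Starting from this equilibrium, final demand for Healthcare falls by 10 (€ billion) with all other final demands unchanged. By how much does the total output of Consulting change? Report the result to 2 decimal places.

I − A =
  [   0.65    -0.45    -0.35]
  [   0.00     0.85    -0.45]
  [  -0.30    -0.25     0.90]
Cofactors of I−A, C_ij = (−1)^(i+j)·(minor ij) (rows/columns in the sector order above):
  C_11 = (0.85)(0.90) − (-0.45)(-0.25) = 0.6525
  C_12 = −[(0.00)(0.90) − (-0.45)(-0.30)] = 0.1350
  C_13 = (0.00)(-0.25) − (0.85)(-0.30) = 0.2550
  C_21 = −[(-0.45)(0.90) − (-0.35)(-0.25)] = 0.4925
  C_22 = (0.65)(0.90) − (-0.35)(-0.30) = 0.4800
  C_23 = −[(0.65)(-0.25) − (-0.45)(-0.30)] = 0.2975
  C_31 = (-0.45)(-0.45) − (-0.35)(0.85) = 0.5000
  C_32 = −[(0.65)(-0.45) − (-0.35)(0.00)] = 0.2925
  C_33 = (0.65)(0.85) − (-0.45)(0.00) = 0.5525
det(I−A) = Σ_j (I−A)_1j·C_1j = (0.65)(0.6525) + (-0.45)(0.1350) + (-0.35)(0.2550) = 0.274125
adj(I−A) = Cᵀ =
  [ 0.6525   0.4925   0.5000]
  [ 0.1350   0.4800   0.2925]
  [ 0.2550   0.2975   0.5525]
(I − A)⁻¹ = adj(I−A) / det(I−A) ≈
  [   2.3803     1.7966     1.8240]
  [   0.4925     1.7510     1.0670]
  [   0.9302     1.0853     2.0155]
Δx = (I − A)⁻¹ Δd with Δd having -10 in the Healthcare component and 0 elsewhere.
So Δx_C = L_CH · (-10), where L_CH = adj(I−A)_CH / det(I−A) = 0.2550 / 0.274125.
Δx_C = 0.2550 × (-10) / 0.274125 = -2.55 / 0.274125 ≈ -9.30.

Δx_C = -9.30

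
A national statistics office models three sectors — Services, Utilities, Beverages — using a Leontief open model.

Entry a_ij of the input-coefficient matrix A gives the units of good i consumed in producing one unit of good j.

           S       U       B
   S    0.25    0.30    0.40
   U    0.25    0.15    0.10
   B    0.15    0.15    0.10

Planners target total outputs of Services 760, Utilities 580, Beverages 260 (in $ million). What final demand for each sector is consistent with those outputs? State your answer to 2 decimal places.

I − A =
  [   0.75    -0.30    -0.40]
  [  -0.25     0.85    -0.10]
  [  -0.15    -0.15     0.90]
d = (I − A) x:
  d_S = (+0.75)·760 + (-0.30)·580 + (-0.40)·260 = 292.00
  d_U = (-0.25)·760 + (+0.85)·580 + (-0.10)·260 = 277.00
  d_B = (-0.15)·760 + (-0.15)·580 + (+0.90)·260 = 33.00

d_S = 292.00, d_U = 277.00, d_B = 33.00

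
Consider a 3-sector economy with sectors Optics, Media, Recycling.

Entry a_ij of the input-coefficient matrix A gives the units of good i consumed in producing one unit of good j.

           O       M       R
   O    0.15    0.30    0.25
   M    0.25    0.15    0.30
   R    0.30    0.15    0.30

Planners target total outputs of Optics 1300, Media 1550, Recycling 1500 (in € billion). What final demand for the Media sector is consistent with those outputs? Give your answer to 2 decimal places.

I − A =
  [   0.85    -0.30    -0.25]
  [  -0.25     0.85    -0.30]
  [  -0.30    -0.15     0.70]
d = (I − A) x:
  d_O = (+0.85)·1300 + (-0.30)·1550 + (-0.25)·1500 = 265.00
  d_M = (-0.25)·1300 + (+0.85)·1550 + (-0.30)·1500 = 542.50
  d_R = (-0.30)·1300 + (-0.15)·1550 + (+0.70)·1500 = 427.50

d_M = 542.50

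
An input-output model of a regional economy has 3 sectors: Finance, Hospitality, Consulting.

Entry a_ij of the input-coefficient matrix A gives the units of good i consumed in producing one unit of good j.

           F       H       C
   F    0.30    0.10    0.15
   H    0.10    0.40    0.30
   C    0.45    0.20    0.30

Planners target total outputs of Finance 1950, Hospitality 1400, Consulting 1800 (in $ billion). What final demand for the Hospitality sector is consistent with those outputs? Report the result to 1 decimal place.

I − A =
  [   0.70    -0.10    -0.15]
  [  -0.10     0.60    -0.30]
  [  -0.45    -0.20     0.70]
d = (I − A) x:
  d_F = (+0.70)·1950 + (-0.10)·1400 + (-0.15)·1800 = 955.0
  d_H = (-0.10)·1950 + (+0.60)·1400 + (-0.30)·1800 = 105.0
  d_C = (-0.45)·1950 + (-0.20)·1400 + (+0.70)·1800 = 102.5

d_H = 105.0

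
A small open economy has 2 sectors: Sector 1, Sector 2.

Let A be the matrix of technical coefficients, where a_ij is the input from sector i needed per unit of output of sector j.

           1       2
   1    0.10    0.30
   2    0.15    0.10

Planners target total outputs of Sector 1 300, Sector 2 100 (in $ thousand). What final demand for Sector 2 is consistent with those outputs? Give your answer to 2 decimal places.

I − A =
  [   0.90    -0.30]
  [  -0.15     0.90]
d = (I − A) x:
  d_1 = (+0.90)·300 + (-0.30)·100 = 240.00
  d_2 = (-0.15)·300 + (+0.90)·100 = 45.00

d_2 = 45.00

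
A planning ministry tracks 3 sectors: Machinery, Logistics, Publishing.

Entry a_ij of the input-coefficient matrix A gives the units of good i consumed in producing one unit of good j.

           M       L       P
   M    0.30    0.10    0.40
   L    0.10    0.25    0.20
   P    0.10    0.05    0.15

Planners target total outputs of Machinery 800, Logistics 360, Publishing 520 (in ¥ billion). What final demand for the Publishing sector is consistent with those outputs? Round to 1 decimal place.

I − A =
  [   0.70    -0.10    -0.40]
  [  -0.10     0.75    -0.20]
  [  -0.10    -0.05     0.85]
d = (I − A) x:
  d_M = (+0.70)·800 + (-0.10)·360 + (-0.40)·520 = 316.0
  d_L = (-0.10)·800 + (+0.75)·360 + (-0.20)·520 = 86.0
  d_P = (-0.10)·800 + (-0.05)·360 + (+0.85)·520 = 344.0

d_P = 344.0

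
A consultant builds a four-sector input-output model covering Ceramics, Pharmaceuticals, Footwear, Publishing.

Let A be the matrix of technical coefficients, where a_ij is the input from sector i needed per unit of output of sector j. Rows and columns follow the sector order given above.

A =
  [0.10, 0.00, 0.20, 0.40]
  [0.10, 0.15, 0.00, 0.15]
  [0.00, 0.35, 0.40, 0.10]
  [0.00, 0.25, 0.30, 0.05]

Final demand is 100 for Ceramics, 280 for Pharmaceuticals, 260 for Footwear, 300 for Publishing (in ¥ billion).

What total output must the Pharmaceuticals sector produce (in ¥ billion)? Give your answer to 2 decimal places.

x_2 = 531.85

I − A =
  [   0.90     0.00    -0.20    -0.40]
  [  -0.10     0.85     0.00    -0.15]
  [   0.00    -0.35     0.60    -0.10]
  [   0.00    -0.25    -0.30     0.95]
Compute the cofactors C_ij = (−1)^(i+j)·(3×3 minor ij) of I−A; the adjugate is their transpose:
adj(I−A) = Cᵀ =
  [ 0.42075   0.17350   0.25600   0.23150]
  [ 0.05400   0.48600   0.07150   0.10700]
  [ 0.03575   0.32175   0.68300   0.13775]
  [ 0.02550   0.22950   0.23450   0.45200]
det(I−A) = Σ_j (I−A)_1j·C_1j = (0.90)(0.42075) + (0.00)(0.05400) + (-0.20)(0.03575) + (-0.40)(0.02550) = 0.361325
(I − A)⁻¹ = adj(I−A) / det(I−A) ≈
  [   1.1645     0.4802     0.7085     0.6407]
  [   0.1494     1.3450     0.1979     0.2961]
  [   0.0989     0.8905     1.8903     0.3812]
  [   0.0706     0.6352     0.6490     1.2510]
x = (I − A)⁻¹ d = adj(I−A)·d / det(I−A), with det(I−A) = 0.361325:
  x_1 = (0.42075·100 + 0.17350·280 + 0.25600·260 + 0.23150·300) / 0.361325 = 226.665 / 0.361325 ≈ 627.32
  x_2 = (0.05400·100 + 0.48600·280 + 0.07150·260 + 0.10700·300) / 0.361325 = 192.17 / 0.361325 ≈ 531.85
  x_3 = (0.03575·100 + 0.32175·280 + 0.68300·260 + 0.13775·300) / 0.361325 = 312.57 / 0.361325 ≈ 865.07
  x_4 = (0.02550·100 + 0.22950·280 + 0.23450·260 + 0.45200·300) / 0.361325 = 263.38 / 0.361325 ≈ 728.93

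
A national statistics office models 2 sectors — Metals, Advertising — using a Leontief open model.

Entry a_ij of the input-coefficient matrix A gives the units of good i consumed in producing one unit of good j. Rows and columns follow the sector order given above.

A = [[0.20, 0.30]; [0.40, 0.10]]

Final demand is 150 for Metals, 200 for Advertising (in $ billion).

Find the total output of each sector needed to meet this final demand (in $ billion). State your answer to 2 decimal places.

x_1 = 325.00, x_2 = 366.67

I − A =
  [   0.80    -0.30]
  [  -0.40     0.90]
det(I−A) = (0.80)(0.90) − (-0.30)(-0.40) = 0.6000
adj(I−A) = [[0.90, 0.30], [0.40, 0.80]]
(I − A)⁻¹ = adj(I−A) / det(I−A) ≈
  [   1.5000     0.5000]
  [   0.6667     1.3333]
x = (I − A)⁻¹ d = adj(I−A)·d / det(I−A), with det(I−A) = 0.6000:
  x_1 = (0.90·150 + 0.30·200) / 0.6000 = 195.00 / 0.6000 = 325.00
  x_2 = (0.40·150 + 0.80·200) / 0.6000 = 220.00 / 0.6000 ≈ 366.67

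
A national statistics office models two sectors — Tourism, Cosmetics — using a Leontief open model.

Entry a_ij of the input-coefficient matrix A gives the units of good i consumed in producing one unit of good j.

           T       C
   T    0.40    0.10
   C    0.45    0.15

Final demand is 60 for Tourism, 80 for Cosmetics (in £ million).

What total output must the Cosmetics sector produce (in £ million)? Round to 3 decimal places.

x_C = 161.290

I − A =
  [   0.60    -0.10]
  [  -0.45     0.85]
det(I−A) = (0.60)(0.85) − (-0.10)(-0.45) = 0.4650
adj(I−A) = [[0.85, 0.10], [0.45, 0.60]]
(I − A)⁻¹ = adj(I−A) / det(I−A) ≈
  [   1.8280     0.2151]
  [   0.9677     1.2903]
x = (I − A)⁻¹ d = adj(I−A)·d / det(I−A), with det(I−A) = 0.4650:
  x_T = (0.85·60 + 0.10·80) / 0.4650 = 59.00 / 0.4650 ≈ 126.882
  x_C = (0.45·60 + 0.60·80) / 0.4650 = 75.00 / 0.4650 ≈ 161.290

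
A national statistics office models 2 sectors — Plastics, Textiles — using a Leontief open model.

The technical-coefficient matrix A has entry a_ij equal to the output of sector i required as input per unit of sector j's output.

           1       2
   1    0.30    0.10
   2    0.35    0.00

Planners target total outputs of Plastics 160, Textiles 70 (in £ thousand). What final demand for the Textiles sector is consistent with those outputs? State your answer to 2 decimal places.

I − A =
  [   0.70    -0.10]
  [  -0.35     1.00]
d = (I − A) x:
  d_1 = (+0.70)·160 + (-0.10)·70 = 105.00
  d_2 = (-0.35)·160 + (+1.00)·70 = 14.00

d_2 = 14.00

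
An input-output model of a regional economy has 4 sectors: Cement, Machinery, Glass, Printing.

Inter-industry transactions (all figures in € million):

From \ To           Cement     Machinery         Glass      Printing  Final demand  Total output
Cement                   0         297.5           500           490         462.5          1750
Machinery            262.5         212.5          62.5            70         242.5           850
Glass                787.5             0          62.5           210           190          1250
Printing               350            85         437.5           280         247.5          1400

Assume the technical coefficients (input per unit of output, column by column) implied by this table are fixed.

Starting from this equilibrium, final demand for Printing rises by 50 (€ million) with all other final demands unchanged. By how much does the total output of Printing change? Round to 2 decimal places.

Δx_4 = 99.54

Technical coefficients a_ij = z_ij / X_j:
  a_11 = 0/1750 = 0.00, a_21 = 262.5/1750 = 0.15, a_31 = 787.5/1750 = 0.45, a_41 = 350/1750 = 0.20
  a_12 = 297.5/850 = 0.35, a_22 = 212.5/850 = 0.25, a_32 = 0/850 = 0.00, a_42 = 85/850 = 0.10
  a_13 = 500/1250 = 0.40, a_23 = 62.5/1250 = 0.05, a_33 = 62.5/1250 = 0.05, a_43 = 437.5/1250 = 0.35
  a_14 = 490/1400 = 0.35, a_24 = 70/1400 = 0.05, a_34 = 210/1400 = 0.15, a_44 = 280/1400 = 0.20
I − A =
  [   1.00    -0.35    -0.40    -0.35]
  [  -0.15     0.75    -0.05    -0.05]
  [  -0.45     0.00     0.95    -0.15]
  [  -0.20    -0.10    -0.35     0.80]
Compute the cofactors C_ij = (−1)^(i+j)·(3×3 minor ij) of I−A; the adjugate is their transpose:
adj(I−A) = Cᵀ =
  [ 0.525125   0.286875   0.351750   0.313625]
  [ 0.143000   0.429875   0.124375   0.112750]
  [ 0.292500   0.167250   0.491750   0.230625]
  [ 0.277125   0.198625   0.318625   0.519750]
det(I−A) = Σ_j (I−A)_1j·C_1j = (1.00)(0.525125) + (-0.35)(0.143000) + (-0.40)(0.292500) + (-0.35)(0.277125) = 0.26108125
(I − A)⁻¹ = adj(I−A) / det(I−A) ≈
  [   2.0113     1.0988     1.3473     1.2013]
  [   0.5477     1.6465     0.4764     0.4319]
  [   1.1203     0.6406     1.8835     0.8833]
  [   1.0615     0.7608     1.2204     1.9908]
Δx = (I − A)⁻¹ Δd with Δd having +50 in the Printing component and 0 elsewhere.
So Δx_4 = L_44 · (+50), where L_44 = adj(I−A)_44 / det(I−A) = 0.519750 / 0.26108125.
Δx_4 = 0.519750 × (+50) / 0.26108125 = 25.9875 / 0.26108125 ≈ 99.54.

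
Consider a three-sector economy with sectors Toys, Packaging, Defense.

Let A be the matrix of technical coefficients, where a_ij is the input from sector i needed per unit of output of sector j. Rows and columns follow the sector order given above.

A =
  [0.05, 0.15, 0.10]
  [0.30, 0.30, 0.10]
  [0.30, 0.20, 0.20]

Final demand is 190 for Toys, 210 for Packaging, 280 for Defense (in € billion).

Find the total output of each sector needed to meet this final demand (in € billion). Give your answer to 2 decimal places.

x_T = 349.72, x_P = 537.82, x_D = 615.60

I − A =
  [   0.95    -0.15    -0.10]
  [  -0.30     0.70    -0.10]
  [  -0.30    -0.20     0.80]
Cofactors of I−A, C_ij = (−1)^(i+j)·(minor ij) (rows/columns in the sector order above):
  C_11 = (0.70)(0.80) − (-0.10)(-0.20) = 0.5400
  C_12 = −[(-0.30)(0.80) − (-0.10)(-0.30)] = 0.2700
  C_13 = (-0.30)(-0.20) − (0.70)(-0.30) = 0.2700
  C_21 = −[(-0.15)(0.80) − (-0.10)(-0.20)] = 0.1400
  C_22 = (0.95)(0.80) − (-0.10)(-0.30) = 0.7300
  C_23 = −[(0.95)(-0.20) − (-0.15)(-0.30)] = 0.2350
  C_31 = (-0.15)(-0.10) − (-0.10)(0.70) = 0.0850
  C_32 = −[(0.95)(-0.10) − (-0.10)(-0.30)] = 0.1250
  C_33 = (0.95)(0.70) − (-0.15)(-0.30) = 0.6200
det(I−A) = Σ_j (I−A)_1j·C_1j = (0.95)(0.5400) + (-0.15)(0.2700) + (-0.10)(0.2700) = 0.4455
adj(I−A) = Cᵀ =
  [ 0.5400   0.1400   0.0850]
  [ 0.2700   0.7300   0.1250]
  [ 0.2700   0.2350   0.6200]
(I − A)⁻¹ = adj(I−A) / det(I−A) ≈
  [   1.2121     0.3143     0.1908]
  [   0.6061     1.6386     0.2806]
  [   0.6061     0.5275     1.3917]
x = (I − A)⁻¹ d = adj(I−A)·d / det(I−A), with det(I−A) = 0.4455:
  x_T = (0.5400·190 + 0.1400·210 + 0.0850·280) / 0.4455 = 155.80 / 0.4455 ≈ 349.72
  x_P = (0.2700·190 + 0.7300·210 + 0.1250·280) / 0.4455 = 239.60 / 0.4455 ≈ 537.82
  x_D = (0.2700·190 + 0.2350·210 + 0.6200·280) / 0.4455 = 274.25 / 0.4455 ≈ 615.60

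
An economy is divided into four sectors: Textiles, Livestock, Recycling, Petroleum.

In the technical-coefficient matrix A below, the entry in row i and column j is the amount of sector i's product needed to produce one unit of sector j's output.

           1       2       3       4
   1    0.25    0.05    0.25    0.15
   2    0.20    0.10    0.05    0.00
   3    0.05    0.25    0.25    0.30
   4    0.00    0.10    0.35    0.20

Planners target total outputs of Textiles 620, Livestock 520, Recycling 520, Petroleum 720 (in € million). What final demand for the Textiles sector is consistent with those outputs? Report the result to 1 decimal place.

d_1 = 201.0

I − A =
  [   0.75    -0.05    -0.25    -0.15]
  [  -0.20     0.90    -0.05     0.00]
  [  -0.05    -0.25     0.75    -0.30]
  [   0.00    -0.10    -0.35     0.80]
d = (I − A) x:
  d_1 = (+0.75)·620 + (-0.05)·520 + (-0.25)·520 + (-0.15)·720 = 201.0
  d_2 = (-0.20)·620 + (+0.90)·520 + (-0.05)·520 + (+0.00)·720 = 318.0
  d_3 = (-0.05)·620 + (-0.25)·520 + (+0.75)·520 + (-0.30)·720 = 13.0
  d_4 = (+0.00)·620 + (-0.10)·520 + (-0.35)·520 + (+0.80)·720 = 342.0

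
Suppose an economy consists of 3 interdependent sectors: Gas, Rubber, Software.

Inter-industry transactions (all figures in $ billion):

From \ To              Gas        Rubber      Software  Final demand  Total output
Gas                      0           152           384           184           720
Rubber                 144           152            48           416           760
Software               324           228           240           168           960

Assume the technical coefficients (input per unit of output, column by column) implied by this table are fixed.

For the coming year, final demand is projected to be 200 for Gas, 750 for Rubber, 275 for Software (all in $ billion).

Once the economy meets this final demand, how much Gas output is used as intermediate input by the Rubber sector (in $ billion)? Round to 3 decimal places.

Technical coefficients a_ij = z_ij / X_j:
  a_11 = 0/720 = 0.00, a_21 = 144/720 = 0.20, a_31 = 324/720 = 0.45
  a_12 = 152/760 = 0.20, a_22 = 152/760 = 0.20, a_32 = 228/760 = 0.30
  a_13 = 384/960 = 0.40, a_23 = 48/960 = 0.05, a_33 = 240/960 = 0.25
I − A =
  [   1.00    -0.20    -0.40]
  [  -0.20     0.80    -0.05]
  [  -0.45    -0.30     0.75]
Cofactors of I−A, C_ij = (−1)^(i+j)·(minor ij) (rows/columns in the sector order above):
  C_11 = (0.80)(0.75) − (-0.05)(-0.30) = 0.5850
  C_12 = −[(-0.20)(0.75) − (-0.05)(-0.45)] = 0.1725
  C_13 = (-0.20)(-0.30) − (0.80)(-0.45) = 0.4200
  C_21 = −[(-0.20)(0.75) − (-0.40)(-0.30)] = 0.2700
  C_22 = (1.00)(0.75) − (-0.40)(-0.45) = 0.5700
  C_23 = −[(1.00)(-0.30) − (-0.20)(-0.45)] = 0.3900
  C_31 = (-0.20)(-0.05) − (-0.40)(0.80) = 0.3300
  C_32 = −[(1.00)(-0.05) − (-0.40)(-0.20)] = 0.1300
  C_33 = (1.00)(0.80) − (-0.20)(-0.20) = 0.7600
det(I−A) = Σ_j (I−A)_1j·C_1j = (1.00)(0.5850) + (-0.20)(0.1725) + (-0.40)(0.4200) = 0.3825
adj(I−A) = Cᵀ =
  [ 0.5850   0.2700   0.3300]
  [ 0.1725   0.5700   0.1300]
  [ 0.4200   0.3900   0.7600]
(I − A)⁻¹ = adj(I−A) / det(I−A) ≈
  [   1.5294     0.7059     0.8627]
  [   0.4510     1.4902     0.3399]
  [   1.0980     1.0196     1.9869]
First solve x = (I − A)⁻¹ d = adj(I−A)·d / det(I−A); in particular x_2 = (0.1725·200 + 0.5700·750 + 0.1300·275) / 0.3825 = 497.75 / 0.3825 ≈ 1301.30719.
Intermediate flow from 1 to 2: z_12 = a_12 · x_2 = 0.20 × 497.75 / 0.3825 = 99.55 / 0.3825 ≈ 260.261.

z_12 = 260.261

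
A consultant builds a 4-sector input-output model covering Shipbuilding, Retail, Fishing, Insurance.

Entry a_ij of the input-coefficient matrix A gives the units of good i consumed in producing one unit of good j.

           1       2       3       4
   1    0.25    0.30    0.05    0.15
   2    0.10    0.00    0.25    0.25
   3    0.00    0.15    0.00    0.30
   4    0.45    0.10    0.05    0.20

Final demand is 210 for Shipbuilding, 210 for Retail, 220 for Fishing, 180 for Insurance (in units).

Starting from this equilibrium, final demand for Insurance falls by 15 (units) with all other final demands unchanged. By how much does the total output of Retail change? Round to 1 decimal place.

Δx_2 = -9.8

I − A =
  [   0.75    -0.30    -0.05    -0.15]
  [  -0.10     1.00    -0.25    -0.25]
  [   0.00    -0.15     1.00    -0.30]
  [  -0.45    -0.10    -0.05     0.80]
Compute the cofactors C_ij = (−1)^(i+j)·(3×3 minor ij) of I−A; the adjugate is their transpose:
adj(I−A) = Cᵀ =
  [ 0.720625   0.259125   0.113750   0.258750]
  [ 0.224750   0.514500   0.152875   0.260250]
  [ 0.166875   0.142875   0.454500   0.246375]
  [ 0.443875   0.219000   0.111500   0.691125]
det(I−A) = Σ_j (I−A)_1j·C_1j = (0.75)(0.720625) + (-0.30)(0.224750) + (-0.05)(0.166875) + (-0.15)(0.443875) = 0.39811875
(I − A)⁻¹ = adj(I−A) / det(I−A) ≈
  [   1.8101     0.6509     0.2857     0.6499]
  [   0.5645     1.2923     0.3840     0.6537]
  [   0.4192     0.3589     1.1416     0.6188]
  [   1.1149     0.5501     0.2801     1.7360]
Δx = (I − A)⁻¹ Δd with Δd having -15 in the Insurance component and 0 elsewhere.
So Δx_2 = L_24 · (-15), where L_24 = adj(I−A)_24 / det(I−A) = 0.260250 / 0.39811875.
Δx_2 = 0.260250 × (-15) / 0.39811875 = -3.90375 / 0.39811875 ≈ -9.8.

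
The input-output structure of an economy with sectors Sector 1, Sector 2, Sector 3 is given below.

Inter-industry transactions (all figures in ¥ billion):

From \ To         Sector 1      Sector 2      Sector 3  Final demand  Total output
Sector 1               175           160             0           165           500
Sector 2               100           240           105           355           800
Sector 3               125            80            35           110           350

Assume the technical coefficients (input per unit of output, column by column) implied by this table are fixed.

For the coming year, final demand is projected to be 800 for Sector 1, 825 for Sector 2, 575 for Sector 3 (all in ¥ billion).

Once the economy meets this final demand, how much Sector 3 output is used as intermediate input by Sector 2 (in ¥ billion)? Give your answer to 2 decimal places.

z_32 = 235.62

Technical coefficients a_ij = z_ij / X_j:
  a_11 = 175/500 = 0.35, a_21 = 100/500 = 0.20, a_31 = 125/500 = 0.25
  a_12 = 160/800 = 0.20, a_22 = 240/800 = 0.30, a_32 = 80/800 = 0.10
  a_13 = 0/350 = 0.00, a_23 = 105/350 = 0.30, a_33 = 35/350 = 0.10
I − A =
  [   0.65    -0.20     0.00]
  [  -0.20     0.70    -0.30]
  [  -0.25    -0.10     0.90]
Cofactors of I−A, C_ij = (−1)^(i+j)·(minor ij) (rows/columns in the sector order above):
  C_11 = (0.70)(0.90) − (-0.30)(-0.10) = 0.6000
  C_12 = −[(-0.20)(0.90) − (-0.30)(-0.25)] = 0.2550
  C_13 = (-0.20)(-0.10) − (0.70)(-0.25) = 0.1950
  C_21 = −[(-0.20)(0.90) − (0.00)(-0.10)] = 0.1800
  C_22 = (0.65)(0.90) − (0.00)(-0.25) = 0.5850
  C_23 = −[(0.65)(-0.10) − (-0.20)(-0.25)] = 0.1150
  C_31 = (-0.20)(-0.30) − (0.00)(0.70) = 0.0600
  C_32 = −[(0.65)(-0.30) − (0.00)(-0.20)] = 0.1950
  C_33 = (0.65)(0.70) − (-0.20)(-0.20) = 0.4150
det(I−A) = Σ_j (I−A)_1j·C_1j = (0.65)(0.6000) + (-0.20)(0.2550) + (0.00)(0.1950) = 0.3390
adj(I−A) = Cᵀ =
  [ 0.6000   0.1800   0.0600]
  [ 0.2550   0.5850   0.1950]
  [ 0.1950   0.1150   0.4150]
(I − A)⁻¹ = adj(I−A) / det(I−A) ≈
  [   1.7699     0.5310     0.1770]
  [   0.7522     1.7257     0.5752]
  [   0.5752     0.3392     1.2242]
First solve x = (I − A)⁻¹ d = adj(I−A)·d / det(I−A); in particular x_2 = (0.2550·800 + 0.5850·825 + 0.1950·575) / 0.3390 = 798.75 / 0.3390 ≈ 2356.1947.
Intermediate flow from 3 to 2: z_32 = a_32 · x_2 = 0.10 × 798.75 / 0.3390 = 79.875 / 0.3390 ≈ 235.62.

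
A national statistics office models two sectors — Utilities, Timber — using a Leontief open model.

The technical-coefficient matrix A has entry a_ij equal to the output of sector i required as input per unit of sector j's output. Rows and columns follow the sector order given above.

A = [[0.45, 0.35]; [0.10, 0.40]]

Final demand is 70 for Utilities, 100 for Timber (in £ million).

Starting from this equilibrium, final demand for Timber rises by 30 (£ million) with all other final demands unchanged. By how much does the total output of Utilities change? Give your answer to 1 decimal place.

Δx_1 = 35.6

I − A =
  [   0.55    -0.35]
  [  -0.10     0.60]
det(I−A) = (0.55)(0.60) − (-0.35)(-0.10) = 0.2950
adj(I−A) = [[0.60, 0.35], [0.10, 0.55]]
(I − A)⁻¹ = adj(I−A) / det(I−A) ≈
  [   2.0339     1.1864]
  [   0.3390     1.8644]
Δx = (I − A)⁻¹ Δd with Δd having +30 in the Timber component and 0 elsewhere.
So Δx_1 = L_12 · (+30), where L_12 = adj(I−A)_12 / det(I−A) = 0.35 / 0.2950.
Δx_1 = 0.35 × (+30) / 0.2950 = 10.50 / 0.2950 ≈ 35.6.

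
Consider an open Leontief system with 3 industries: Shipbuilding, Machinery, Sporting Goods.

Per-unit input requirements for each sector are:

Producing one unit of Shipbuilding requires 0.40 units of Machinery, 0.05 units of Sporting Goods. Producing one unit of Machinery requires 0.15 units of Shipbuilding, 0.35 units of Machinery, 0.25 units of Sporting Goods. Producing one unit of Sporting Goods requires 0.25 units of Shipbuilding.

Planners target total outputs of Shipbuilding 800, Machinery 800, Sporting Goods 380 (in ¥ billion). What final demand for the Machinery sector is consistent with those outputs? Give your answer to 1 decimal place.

d_2 = 200.0

I − A =
  [   1.00    -0.15    -0.25]
  [  -0.40     0.65     0.00]
  [  -0.05    -0.25     1.00]
d = (I − A) x:
  d_1 = (+1.00)·800 + (-0.15)·800 + (-0.25)·380 = 585.0
  d_2 = (-0.40)·800 + (+0.65)·800 + (+0.00)·380 = 200.0
  d_3 = (-0.05)·800 + (-0.25)·800 + (+1.00)·380 = 140.0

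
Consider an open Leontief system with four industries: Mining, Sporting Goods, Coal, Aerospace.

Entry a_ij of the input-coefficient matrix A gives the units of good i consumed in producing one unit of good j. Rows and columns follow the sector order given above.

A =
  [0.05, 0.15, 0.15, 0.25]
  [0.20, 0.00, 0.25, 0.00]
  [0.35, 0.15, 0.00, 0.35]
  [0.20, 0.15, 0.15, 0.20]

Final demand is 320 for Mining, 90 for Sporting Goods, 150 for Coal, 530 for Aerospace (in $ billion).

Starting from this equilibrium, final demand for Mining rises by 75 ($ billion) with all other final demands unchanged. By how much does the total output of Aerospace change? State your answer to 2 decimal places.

Δx_4 = 43.65

I − A =
  [   0.95    -0.15    -0.15    -0.25]
  [  -0.20     1.00    -0.25     0.00]
  [  -0.35    -0.15     1.00    -0.35]
  [  -0.20    -0.15    -0.15     0.80]
Compute the cofactors C_ij = (−1)^(i+j)·(3×3 minor ij) of I−A; the adjugate is their transpose:
adj(I−A) = Cᵀ =
  [ 0.704375   0.181125   0.196875   0.306250]
  [ 0.237000   0.594500   0.209000   0.165500]
  [ 0.384500   0.222000   0.678500   0.417000]
  [ 0.292625   0.198375   0.215625   0.814250]
det(I−A) = Σ_j (I−A)_1j·C_1j = (0.95)(0.704375) + (-0.15)(0.237000) + (-0.15)(0.384500) + (-0.25)(0.292625) = 0.502775
(I − A)⁻¹ = adj(I−A) / det(I−A) ≈
  [   1.4010     0.3603     0.3916     0.6091]
  [   0.4714     1.1824     0.4157     0.3292]
  [   0.7648     0.4415     1.3495     0.8294]
  [   0.5820     0.3946     0.4289     1.6195]
Δx = (I − A)⁻¹ Δd with Δd having +75 in the Mining component and 0 elsewhere.
So Δx_4 = L_41 · (+75), where L_41 = adj(I−A)_41 / det(I−A) = 0.292625 / 0.502775.
Δx_4 = 0.292625 × (+75) / 0.502775 = 21.946875 / 0.502775 ≈ 43.65.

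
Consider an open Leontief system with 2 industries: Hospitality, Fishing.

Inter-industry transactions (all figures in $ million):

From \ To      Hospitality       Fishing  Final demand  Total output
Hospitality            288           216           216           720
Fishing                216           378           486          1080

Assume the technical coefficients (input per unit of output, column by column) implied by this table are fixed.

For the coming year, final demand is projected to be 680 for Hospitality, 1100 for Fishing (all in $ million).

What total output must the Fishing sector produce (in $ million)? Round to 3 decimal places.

x_F = 2618.182

Technical coefficients a_ij = z_ij / X_j:
  a_HH = 288/720 = 0.40, a_FH = 216/720 = 0.30
  a_HF = 216/1080 = 0.20, a_FF = 378/1080 = 0.35
I − A =
  [   0.60    -0.20]
  [  -0.30     0.65]
det(I−A) = (0.60)(0.65) − (-0.20)(-0.30) = 0.3300
adj(I−A) = [[0.65, 0.20], [0.30, 0.60]]
(I − A)⁻¹ = adj(I−A) / det(I−A) ≈
  [   1.9697     0.6061]
  [   0.9091     1.8182]
x = (I − A)⁻¹ d = adj(I−A)·d / det(I−A), with det(I−A) = 0.3300:
  x_H = (0.65·680 + 0.20·1100) / 0.3300 = 662.00 / 0.3300 ≈ 2006.061
  x_F = (0.30·680 + 0.60·1100) / 0.3300 = 864.00 / 0.3300 ≈ 2618.182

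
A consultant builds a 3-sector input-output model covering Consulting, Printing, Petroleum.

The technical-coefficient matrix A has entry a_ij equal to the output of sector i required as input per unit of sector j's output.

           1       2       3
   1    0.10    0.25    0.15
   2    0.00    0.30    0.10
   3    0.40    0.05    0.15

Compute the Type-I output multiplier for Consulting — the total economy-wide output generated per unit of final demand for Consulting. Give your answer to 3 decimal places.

m_1 = 1.900

I − A =
  [   0.90    -0.25    -0.15]
  [   0.00     0.70    -0.10]
  [  -0.40    -0.05     0.85]
Cofactors of I−A, C_ij = (−1)^(i+j)·(minor ij) (rows/columns in the sector order above):
  C_11 = (0.70)(0.85) − (-0.10)(-0.05) = 0.5900
  C_12 = −[(0.00)(0.85) − (-0.10)(-0.40)] = 0.0400
  C_13 = (0.00)(-0.05) − (0.70)(-0.40) = 0.2800
  C_21 = −[(-0.25)(0.85) − (-0.15)(-0.05)] = 0.2200
  C_22 = (0.90)(0.85) − (-0.15)(-0.40) = 0.7050
  C_23 = −[(0.90)(-0.05) − (-0.25)(-0.40)] = 0.1450
  C_31 = (-0.25)(-0.10) − (-0.15)(0.70) = 0.1300
  C_32 = −[(0.90)(-0.10) − (-0.15)(0.00)] = 0.0900
  C_33 = (0.90)(0.70) − (-0.25)(0.00) = 0.6300
det(I−A) = Σ_j (I−A)_1j·C_1j = (0.90)(0.5900) + (-0.25)(0.0400) + (-0.15)(0.2800) = 0.4790
adj(I−A) = Cᵀ =
  [ 0.5900   0.2200   0.1300]
  [ 0.0400   0.7050   0.0900]
  [ 0.2800   0.1450   0.6300]
(I − A)⁻¹ = adj(I−A) / det(I−A) ≈
  [   1.2317     0.4593     0.2714]
  [   0.0835     1.4718     0.1879]
  [   0.5846     0.3027     1.3152]
The output multiplier for sector j is the column-j sum of the Leontief inverse (I − A)⁻¹ = adj(I−A) / det(I−A).
Column 1 of adj(I−A): (0.5900, 0.0400, 0.2800); det(I−A) = 0.4790.
m_1 = (0.5900 + 0.0400 + 0.2800) / 0.4790 = 0.91 / 0.4790 ≈ 1.900.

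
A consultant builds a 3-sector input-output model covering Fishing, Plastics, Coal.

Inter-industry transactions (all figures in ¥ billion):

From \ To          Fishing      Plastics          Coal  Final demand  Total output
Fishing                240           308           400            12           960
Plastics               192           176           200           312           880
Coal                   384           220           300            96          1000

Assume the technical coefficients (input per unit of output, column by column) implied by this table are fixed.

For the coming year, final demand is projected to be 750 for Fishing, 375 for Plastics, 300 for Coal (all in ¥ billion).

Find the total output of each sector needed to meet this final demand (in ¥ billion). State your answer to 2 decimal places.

x_F = 3992.86, x_P = 2354.76, x_C = 3551.19

Technical coefficients a_ij = z_ij / X_j:
  a_FF = 240/960 = 0.25, a_PF = 192/960 = 0.20, a_CF = 384/960 = 0.40
  a_FP = 308/880 = 0.35, a_PP = 176/880 = 0.20, a_CP = 220/880 = 0.25
  a_FC = 400/1000 = 0.40, a_PC = 200/1000 = 0.20, a_CC = 300/1000 = 0.30
I − A =
  [   0.75    -0.35    -0.40]
  [  -0.20     0.80    -0.20]
  [  -0.40    -0.25     0.70]
Cofactors of I−A, C_ij = (−1)^(i+j)·(minor ij) (rows/columns in the sector order above):
  C_11 = (0.80)(0.70) − (-0.20)(-0.25) = 0.5100
  C_12 = −[(-0.20)(0.70) − (-0.20)(-0.40)] = 0.2200
  C_13 = (-0.20)(-0.25) − (0.80)(-0.40) = 0.3700
  C_21 = −[(-0.35)(0.70) − (-0.40)(-0.25)] = 0.3450
  C_22 = (0.75)(0.70) − (-0.40)(-0.40) = 0.3650
  C_23 = −[(0.75)(-0.25) − (-0.35)(-0.40)] = 0.3275
  C_31 = (-0.35)(-0.20) − (-0.40)(0.80) = 0.3900
  C_32 = −[(0.75)(-0.20) − (-0.40)(-0.20)] = 0.2300
  C_33 = (0.75)(0.80) − (-0.35)(-0.20) = 0.5300
det(I−A) = Σ_j (I−A)_1j·C_1j = (0.75)(0.5100) + (-0.35)(0.2200) + (-0.40)(0.3700) = 0.1575
adj(I−A) = Cᵀ =
  [ 0.5100   0.3450   0.3900]
  [ 0.2200   0.3650   0.2300]
  [ 0.3700   0.3275   0.5300]
(I − A)⁻¹ = adj(I−A) / det(I−A) ≈
  [   3.2381     2.1905     2.4762]
  [   1.3968     2.3175     1.4603]
  [   2.3492     2.0794     3.3651]
x = (I − A)⁻¹ d = adj(I−A)·d / det(I−A), with det(I−A) = 0.1575:
  x_F = (0.5100·750 + 0.3450·375 + 0.3900·300) / 0.1575 = 628.875 / 0.1575 ≈ 3992.86
  x_P = (0.2200·750 + 0.3650·375 + 0.2300·300) / 0.1575 = 370.875 / 0.1575 ≈ 2354.76
  x_C = (0.3700·750 + 0.3275·375 + 0.5300·300) / 0.1575 = 559.3125 / 0.1575 ≈ 3551.19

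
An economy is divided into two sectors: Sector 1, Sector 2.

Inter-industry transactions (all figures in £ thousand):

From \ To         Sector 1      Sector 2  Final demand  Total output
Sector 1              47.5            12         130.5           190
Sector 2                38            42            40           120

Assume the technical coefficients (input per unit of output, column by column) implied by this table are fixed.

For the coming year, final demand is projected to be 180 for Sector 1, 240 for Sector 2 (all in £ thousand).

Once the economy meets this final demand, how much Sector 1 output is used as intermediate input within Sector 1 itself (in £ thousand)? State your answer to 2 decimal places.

z_11 = 75.40

Technical coefficients a_ij = z_ij / X_j:
  a_11 = 47.5/190 = 0.25, a_21 = 38/190 = 0.20
  a_12 = 12/120 = 0.10, a_22 = 42/120 = 0.35
I − A =
  [   0.75    -0.10]
  [  -0.20     0.65]
det(I−A) = (0.75)(0.65) − (-0.10)(-0.20) = 0.4675
adj(I−A) = [[0.65, 0.10], [0.20, 0.75]]
(I − A)⁻¹ = adj(I−A) / det(I−A) ≈
  [   1.3904     0.2139]
  [   0.4278     1.6043]
First solve x = (I − A)⁻¹ d = adj(I−A)·d / det(I−A); in particular x_1 = (0.65·180 + 0.10·240) / 0.4675 = 141.00 / 0.4675 ≈ 301.6043.
Intermediate flow from 1 to 1: z_11 = a_11 · x_1 = 0.25 × 141.00 / 0.4675 = 35.25 / 0.4675 ≈ 75.40.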